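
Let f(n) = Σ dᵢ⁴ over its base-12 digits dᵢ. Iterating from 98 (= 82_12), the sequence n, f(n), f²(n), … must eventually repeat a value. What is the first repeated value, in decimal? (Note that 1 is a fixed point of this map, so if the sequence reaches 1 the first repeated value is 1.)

20016

98 = (8,2)_12 → 4112
4112 = (2,4,6,8)_12 → 5664
5664 = (3,3,4,0)_12 → 418
418 = (2,10,10)_12 → 20016
20016 = (11,7,0,0)_12 → 17042
17042 = (9,10,4,2)_12 → 16833
16833 = (9,8,10,9)_12 → 27218
27218 = (1,3,9,0,2)_12 → 6659
6659 = (3,10,2,11)_12 → 24738
24738 = (1,2,3,9,6)_12 → 7955
7955 = (4,7,2,11)_12 → 17314
17314 = (10,0,2,10)_12 → 20016  — 20016 already appeared earlier.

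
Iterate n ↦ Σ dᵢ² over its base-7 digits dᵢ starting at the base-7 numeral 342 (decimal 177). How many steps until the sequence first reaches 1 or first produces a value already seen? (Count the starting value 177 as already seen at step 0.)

5

177 = (3,4,2)_7 → 3² + 4² + 2² = 29
29 = (4,1)_7 → 4² + 1² = 17
17 = (2,3)_7 → 2² + 3² = 13
13 = (1,6)_7 → 1² + 6² = 37
37 = (5,2)_7 → 5² + 2² = 29  — 29 repeats.
That took 5 steps.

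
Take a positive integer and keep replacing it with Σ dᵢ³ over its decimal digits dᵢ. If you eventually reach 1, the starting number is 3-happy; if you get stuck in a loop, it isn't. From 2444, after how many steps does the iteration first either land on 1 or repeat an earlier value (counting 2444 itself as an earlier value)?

9

2444 → 2³ + 4³ + 4³ + 4³ = 8 + 64 + 64 + 64 = 200
200 → 2³ + 0³ + 0³ = 8 + 0 + 0 = 8
8 → 8³ = 512
512 → 5³ + 1³ + 2³ = 125 + 1 + 8 = 134
134 → 1³ + 3³ + 4³ = 1 + 27 + 64 = 92
92 → 9³ + 2³ = 729 + 8 = 737
737 → 7³ + 3³ + 7³ = 343 + 27 + 343 = 713
713 → 7³ + 1³ + 3³ = 343 + 1 + 27 = 371
371 → 3³ + 7³ + 1³ = 27 + 343 + 1 = 371  — 371 repeats.
That took 9 steps.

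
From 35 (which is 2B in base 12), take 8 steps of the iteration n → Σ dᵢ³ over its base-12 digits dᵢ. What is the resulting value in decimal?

35 = (2,11)_12 → 2³ + 11³ = 8 + 1331 = 1339
1339 = (9,3,7)_12 → 9³ + 3³ + 7³ = 729 + 27 + 343 = 1099
1099 = (7,7,7)_12 → 7³ + 7³ + 7³ = 343 + 343 + 343 = 1029
1029 = (7,1,9)_12 → 7³ + 1³ + 9³ = 343 + 1 + 729 = 1073
1073 = (7,5,5)_12 → 7³ + 5³ + 5³ = 343 + 125 + 125 = 593
593 = (4,1,5)_12 → 4³ + 1³ + 5³ = 64 + 1 + 125 = 190
190 = (1,3,10)_12 → 1³ + 3³ + 10³ = 1 + 27 + 1000 = 1028
1028 = (7,1,8)_12 → 7³ + 1³ + 8³ = 343 + 1 + 512 = 856

856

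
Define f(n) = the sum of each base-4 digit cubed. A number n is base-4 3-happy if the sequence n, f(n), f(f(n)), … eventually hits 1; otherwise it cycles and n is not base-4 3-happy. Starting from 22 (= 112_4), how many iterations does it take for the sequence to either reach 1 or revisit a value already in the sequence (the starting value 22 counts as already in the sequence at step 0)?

3

22 = (1,1,2)_4 → 1³ + 1³ + 2³ = 10
10 = (2,2)_4 → 2³ + 2³ = 16
16 = (1,0,0)_4 → 1³ + 0³ + 0³ = 1  — reached 1.
That took 3 steps.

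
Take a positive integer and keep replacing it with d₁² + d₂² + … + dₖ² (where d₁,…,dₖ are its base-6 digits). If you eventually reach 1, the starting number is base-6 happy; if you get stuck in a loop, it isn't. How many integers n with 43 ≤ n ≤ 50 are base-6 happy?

2

43: 43 → 3 → 9 → 10 → 17 → 29 → 41 → 26 → 20 → 13 → 5 → 25 → 17  — not base-6 happy
44: 44 → 6 → 1  — base-6 happy
45: 45 → 11 → 26 → 20 → 13 → 5 → 25 → 17 → 29 → 41 → 26  — not base-6 happy
46: 46 → 18 → 9 → 10 → 17 → 29 → 41 → 26 → 20 → 13 → 5 → 25 → 17  — not base-6 happy
47: 47 → 27 → 25 → 17 → 29 → 41 → 26 → 20 → 13 → 5 → 25  — not base-6 happy
48: 48 → 5 → 25 → 17 → 29 → 41 → 26 → 20 → 13 → 5  — not base-6 happy
49: 49 → 6 → 1  — base-6 happy
50: 50 → 9 → 10 → 17 → 29 → 41 → 26 → 20 → 13 → 5 → 25 → 17  — not base-6 happy
base-6 happy: 44, 49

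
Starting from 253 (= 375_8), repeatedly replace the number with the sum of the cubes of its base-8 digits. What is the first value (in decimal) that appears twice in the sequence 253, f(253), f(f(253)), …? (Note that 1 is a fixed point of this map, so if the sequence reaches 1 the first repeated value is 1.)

253 = (3,7,5)_8 → 3³ + 7³ + 5³ = 495
495 = (7,5,7)_8 → 7³ + 5³ + 7³ = 811
811 = (1,4,5,3)_8 → 1³ + 4³ + 5³ + 3³ = 217
217 = (3,3,1)_8 → 3³ + 3³ + 1³ = 55
55 = (6,7)_8 → 6³ + 7³ = 559
559 = (1,0,5,7)_8 → 1³ + 0³ + 5³ + 7³ = 469
469 = (7,2,5)_8 → 7³ + 2³ + 5³ = 476
476 = (7,3,4)_8 → 7³ + 3³ + 4³ = 434
434 = (6,6,2)_8 → 6³ + 6³ + 2³ = 440
440 = (6,7,0)_8 → 6³ + 7³ + 0³ = 559  — 559 already appeared earlier.

559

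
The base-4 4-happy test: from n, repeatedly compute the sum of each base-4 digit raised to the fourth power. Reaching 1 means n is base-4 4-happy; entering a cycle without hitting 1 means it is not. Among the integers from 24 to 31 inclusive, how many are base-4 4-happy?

24: 24 → 17 → 2 → 16 → 1  — base-4 4-happy
25: 25 → 18 → 17 → 2 → 16 → 1  — base-4 4-happy
26: 26 → 33 → 17 → 2 → 16 → 1  — base-4 4-happy
27: 27 → 98 → 33 → 17 → 2 → 16 → 1  — base-4 4-happy
28: 28 → 82 → 18 → 17 → 2 → 16 → 1  — base-4 4-happy
29: 29 → 83 → 83  — not base-4 4-happy
30: 30 → 98 → 33 → 17 → 2 → 16 → 1  — base-4 4-happy
31: 31 → 163 → 113 → 83 → 83  — not base-4 4-happy
base-4 4-happy: 24, 25, 26, 27, 28, 30

6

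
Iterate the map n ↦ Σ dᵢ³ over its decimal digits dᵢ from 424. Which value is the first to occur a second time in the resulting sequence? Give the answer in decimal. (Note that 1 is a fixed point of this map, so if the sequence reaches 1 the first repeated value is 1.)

136

424 → 4³ + 2³ + 4³ = 136
136 → 1³ + 3³ + 6³ = 244
244 → 2³ + 4³ + 4³ = 136  — 136 already appeared earlier.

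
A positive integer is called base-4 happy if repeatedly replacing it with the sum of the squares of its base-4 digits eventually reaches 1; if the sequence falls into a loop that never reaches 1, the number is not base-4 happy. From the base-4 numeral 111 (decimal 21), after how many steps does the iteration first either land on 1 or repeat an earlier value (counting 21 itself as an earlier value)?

21 = (1,1,1)_4 → 1² + 1² + 1² = 1 + 1 + 1 = 3
3 = (3)_4 → 3² = 9
9 = (2,1)_4 → 2² + 1² = 4 + 1 = 5
5 = (1,1)_4 → 1² + 1² = 1 + 1 = 2
2 = (2)_4 → 2² = 4
4 = (1,0)_4 → 1² + 0² = 1 + 0 = 1  — reached 1.
That took 6 steps.

6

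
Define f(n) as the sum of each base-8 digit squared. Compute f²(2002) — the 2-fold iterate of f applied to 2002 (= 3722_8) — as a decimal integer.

5

2002 = (3,7,2,2)_8 → 3² + 7² + 2² + 2² = 66
66 = (1,0,2)_8 → 1² + 0² + 2² = 5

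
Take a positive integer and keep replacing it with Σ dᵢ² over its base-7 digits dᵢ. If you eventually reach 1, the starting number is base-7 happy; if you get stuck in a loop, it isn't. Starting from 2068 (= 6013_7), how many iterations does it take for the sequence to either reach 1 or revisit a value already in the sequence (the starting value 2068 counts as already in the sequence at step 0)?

4

2068 = (6,0,1,3)_7 → 46
46 = (6,4)_7 → 52
52 = (1,0,3)_7 → 10
10 = (1,3)_7 → 10  — 10 repeats.
That took 4 steps.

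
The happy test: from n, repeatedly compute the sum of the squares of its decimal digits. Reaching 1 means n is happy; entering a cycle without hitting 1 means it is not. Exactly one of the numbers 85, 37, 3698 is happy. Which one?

3698

85: 85 → 89 → 145 → 42 → 20 → 4 → 16 → 37 → 58 → 89  — repeats 89 (not happy)
37: 37 → 58 → 89 → 145 → 42 → 20 → 4 → 16 → 37  — repeats 37 (not happy)
3698: 3698 → 190 → 82 → 68 → 100 → 1  — reaches 1 (happy)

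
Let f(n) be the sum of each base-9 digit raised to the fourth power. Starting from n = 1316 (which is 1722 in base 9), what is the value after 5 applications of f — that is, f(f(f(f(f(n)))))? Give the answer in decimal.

1956

1316 = (1,7,2,2)_9 → 2434
2434 = (3,3,0,4)_9 → 418
418 = (5,1,4)_9 → 882
882 = (1,1,8,0)_9 → 4098
4098 = (5,5,5,3)_9 → 1956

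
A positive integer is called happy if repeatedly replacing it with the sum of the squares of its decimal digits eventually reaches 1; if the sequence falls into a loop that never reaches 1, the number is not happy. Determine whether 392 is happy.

happy

392 → 3² + 9² + 2² = 9 + 81 + 4 = 94
94 → 9² + 4² = 81 + 16 = 97
97 → 9² + 7² = 81 + 49 = 130
130 → 1² + 3² + 0² = 1 + 9 + 0 = 10
10 → 1² + 0² = 1 + 0 = 1  — reached 1.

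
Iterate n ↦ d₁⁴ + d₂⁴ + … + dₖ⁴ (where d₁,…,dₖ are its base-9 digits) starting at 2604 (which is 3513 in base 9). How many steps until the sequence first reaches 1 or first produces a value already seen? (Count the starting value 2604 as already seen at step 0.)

15

2604 = (3,5,1,3)_9 → 3⁴ + 5⁴ + 1⁴ + 3⁴ = 788
788 = (1,0,6,5)_9 → 1⁴ + 0⁴ + 6⁴ + 5⁴ = 1922
1922 = (2,5,6,5)_9 → 2⁴ + 5⁴ + 6⁴ + 5⁴ = 2562
2562 = (3,4,5,6)_9 → 3⁴ + 4⁴ + 5⁴ + 6⁴ = 2258
2258 = (3,0,7,8)_9 → 3⁴ + 0⁴ + 7⁴ + 8⁴ = 6578
6578 = (1,0,0,1,8)_9 → 1⁴ + 0⁴ + 0⁴ + 1⁴ + 8⁴ = 4098
4098 = (5,5,5,3)_9 → 5⁴ + 5⁴ + 5⁴ + 3⁴ = 1956
1956 = (2,6,1,3)_9 → 2⁴ + 6⁴ + 1⁴ + 3⁴ = 1394
1394 = (1,8,1,8)_9 → 1⁴ + 8⁴ + 1⁴ + 8⁴ = 8194
8194 = (1,2,2,1,4)_9 → 1⁴ + 2⁴ + 2⁴ + 1⁴ + 4⁴ = 290
290 = (3,5,2)_9 → 3⁴ + 5⁴ + 2⁴ = 722
722 = (8,8,2)_9 → 8⁴ + 8⁴ + 2⁴ = 8208
8208 = (1,2,2,3,0)_9 → 1⁴ + 2⁴ + 2⁴ + 3⁴ + 0⁴ = 114
114 = (1,3,6)_9 → 1⁴ + 3⁴ + 6⁴ = 1378
1378 = (1,8,0,1)_9 → 1⁴ + 8⁴ + 0⁴ + 1⁴ = 4098  — 4098 repeats.
That took 15 steps.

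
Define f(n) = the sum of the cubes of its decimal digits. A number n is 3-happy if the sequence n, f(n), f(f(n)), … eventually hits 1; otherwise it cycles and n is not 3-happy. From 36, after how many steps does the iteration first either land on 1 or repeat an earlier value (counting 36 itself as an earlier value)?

36 → 3³ + 6³ = 243
243 → 2³ + 4³ + 3³ = 99
99 → 9³ + 9³ = 1458
1458 → 1³ + 4³ + 5³ + 8³ = 702
702 → 7³ + 0³ + 2³ = 351
351 → 3³ + 5³ + 1³ = 153
153 → 1³ + 5³ + 3³ = 153  — 153 repeats.
That took 7 steps.

7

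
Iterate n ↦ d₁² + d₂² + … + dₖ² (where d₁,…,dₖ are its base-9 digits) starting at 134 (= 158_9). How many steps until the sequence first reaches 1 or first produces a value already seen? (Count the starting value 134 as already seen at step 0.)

134 = (1,5,8)_9 → 1² + 5² + 8² = 90
90 = (1,1,0)_9 → 1² + 1² + 0² = 2
2 = (2)_9 → 2² = 4
4 = (4)_9 → 4² = 16
16 = (1,7)_9 → 1² + 7² = 50
50 = (5,5)_9 → 5² + 5² = 50  — 50 repeats.
That took 6 steps.

6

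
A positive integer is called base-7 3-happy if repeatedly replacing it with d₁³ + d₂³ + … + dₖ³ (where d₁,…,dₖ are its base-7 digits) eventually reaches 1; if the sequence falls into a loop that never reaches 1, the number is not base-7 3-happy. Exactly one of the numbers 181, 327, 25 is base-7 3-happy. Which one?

181

181: 181 → 307 → 433 → 343 → 1  — reaches 1 (base-7 3-happy)
327: 327 → 405 → 219 → 99 → 9 → 9  — repeats 9 (not base-7 3-happy)
25: 25 → 91 → 217 → 91  — repeats 91 (not base-7 3-happy)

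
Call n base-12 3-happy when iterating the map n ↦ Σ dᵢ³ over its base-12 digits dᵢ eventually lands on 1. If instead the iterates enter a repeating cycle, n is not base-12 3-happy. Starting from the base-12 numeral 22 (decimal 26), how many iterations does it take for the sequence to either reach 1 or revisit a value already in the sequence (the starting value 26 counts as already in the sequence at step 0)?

26 = (2,2)_12 → 2³ + 2³ = 16
16 = (1,4)_12 → 1³ + 4³ = 65
65 = (5,5)_12 → 5³ + 5³ = 250
250 = (1,8,10)_12 → 1³ + 8³ + 10³ = 1513
1513 = (10,6,1)_12 → 10³ + 6³ + 1³ = 1217
1217 = (8,5,5)_12 → 8³ + 5³ + 5³ = 762
762 = (5,3,6)_12 → 5³ + 3³ + 6³ = 368
368 = (2,6,8)_12 → 2³ + 6³ + 8³ = 736
736 = (5,1,4)_12 → 5³ + 1³ + 4³ = 190
190 = (1,3,10)_12 → 1³ + 3³ + 10³ = 1028
1028 = (7,1,8)_12 → 7³ + 1³ + 8³ = 856
856 = (5,11,4)_12 → 5³ + 11³ + 4³ = 1520
1520 = (10,6,8)_12 → 10³ + 6³ + 8³ = 1728
1728 = (1,0,0,0)_12 → 1³ + 0³ + 0³ + 0³ = 1  — reached 1.
That took 14 steps.

14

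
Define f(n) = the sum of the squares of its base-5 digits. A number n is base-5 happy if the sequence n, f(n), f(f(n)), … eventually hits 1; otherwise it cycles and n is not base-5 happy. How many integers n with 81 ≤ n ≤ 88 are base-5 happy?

81: 81 → 11 → 5 → 1  — base-5 happy
82: 82 → 14 → 20 → 16 → 10 → 4 → 16  — not base-5 happy
83: 83 → 19 → 25 → 1  — base-5 happy
84: 84 → 26 → 2 → 4 → 16 → 10 → 4  — not base-5 happy
85: 85 → 13 → 13  — not base-5 happy
86: 86 → 14 → 20 → 16 → 10 → 4 → 16  — not base-5 happy
87: 87 → 17 → 13 → 13  — not base-5 happy
88: 88 → 22 → 20 → 16 → 10 → 4 → 16  — not base-5 happy
base-5 happy: 81, 83

2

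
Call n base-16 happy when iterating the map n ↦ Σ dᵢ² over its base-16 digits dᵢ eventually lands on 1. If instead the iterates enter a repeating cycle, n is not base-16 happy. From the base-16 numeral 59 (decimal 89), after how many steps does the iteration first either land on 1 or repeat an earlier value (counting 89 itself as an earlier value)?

6

89 = (5,9)_16 → 5² + 9² = 25 + 81 = 106
106 = (6,10)_16 → 6² + 10² = 36 + 100 = 136
136 = (8,8)_16 → 8² + 8² = 64 + 64 = 128
128 = (8,0)_16 → 8² + 0² = 64 + 0 = 64
64 = (4,0)_16 → 4² + 0² = 16 + 0 = 16
16 = (1,0)_16 → 1² + 0² = 1 + 0 = 1  — reached 1.
That took 6 steps.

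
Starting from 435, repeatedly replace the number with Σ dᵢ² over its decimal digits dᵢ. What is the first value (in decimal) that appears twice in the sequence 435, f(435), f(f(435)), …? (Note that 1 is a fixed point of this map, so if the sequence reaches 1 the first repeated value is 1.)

89

435 → 4² + 3² + 5² = 16 + 9 + 25 = 50
50 → 5² + 0² = 25 + 0 = 25
25 → 2² + 5² = 4 + 25 = 29
29 → 2² + 9² = 4 + 81 = 85
85 → 8² + 5² = 64 + 25 = 89
89 → 8² + 9² = 64 + 81 = 145
145 → 1² + 4² + 5² = 1 + 16 + 25 = 42
42 → 4² + 2² = 16 + 4 = 20
20 → 2² + 0² = 4 + 0 = 4
4 → 4² = 16
16 → 1² + 6² = 1 + 36 = 37
37 → 3² + 7² = 9 + 49 = 58
58 → 5² + 8² = 25 + 64 = 89  — 89 already appeared earlier.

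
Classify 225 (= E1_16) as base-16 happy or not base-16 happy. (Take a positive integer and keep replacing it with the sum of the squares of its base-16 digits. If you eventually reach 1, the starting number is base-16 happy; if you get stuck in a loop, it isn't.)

225 = (14,1)_16 → 14² + 1² = 197
197 = (12,5)_16 → 12² + 5² = 169
169 = (10,9)_16 → 10² + 9² = 181
181 = (11,5)_16 → 11² + 5² = 146
146 = (9,2)_16 → 9² + 2² = 85
85 = (5,5)_16 → 5² + 5² = 50
50 = (3,2)_16 → 3² + 2² = 13
13 = (13)_16 → 13² = 169  — 169 already seen; the sequence cycles without reaching 1.

not base-16 happy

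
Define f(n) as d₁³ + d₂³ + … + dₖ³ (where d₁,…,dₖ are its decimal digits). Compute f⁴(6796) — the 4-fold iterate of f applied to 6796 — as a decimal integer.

370

6796 → 6³ + 7³ + 9³ + 6³ = 216 + 343 + 729 + 216 = 1504
1504 → 1³ + 5³ + 0³ + 4³ = 1 + 125 + 0 + 64 = 190
190 → 1³ + 9³ + 0³ = 1 + 729 + 0 = 730
730 → 7³ + 3³ + 0³ = 343 + 27 + 0 = 370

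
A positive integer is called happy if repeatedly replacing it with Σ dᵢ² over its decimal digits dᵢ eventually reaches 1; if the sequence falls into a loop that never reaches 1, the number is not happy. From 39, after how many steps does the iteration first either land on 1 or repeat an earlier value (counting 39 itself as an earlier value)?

13

39 → 3² + 9² = 9 + 81 = 90
90 → 9² + 0² = 81 + 0 = 81
81 → 8² + 1² = 64 + 1 = 65
65 → 6² + 5² = 36 + 25 = 61
61 → 6² + 1² = 36 + 1 = 37
37 → 3² + 7² = 9 + 49 = 58
58 → 5² + 8² = 25 + 64 = 89
89 → 8² + 9² = 64 + 81 = 145
145 → 1² + 4² + 5² = 1 + 16 + 25 = 42
42 → 4² + 2² = 16 + 4 = 20
20 → 2² + 0² = 4 + 0 = 4
4 → 4² = 16
16 → 1² + 6² = 1 + 36 = 37  — 37 repeats.
That took 13 steps.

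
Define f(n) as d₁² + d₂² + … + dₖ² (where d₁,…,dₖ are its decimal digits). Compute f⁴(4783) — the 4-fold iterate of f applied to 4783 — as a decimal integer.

4783 → 4² + 7² + 8² + 3² = 138
138 → 1² + 3² + 8² = 74
74 → 7² + 4² = 65
65 → 6² + 5² = 61

61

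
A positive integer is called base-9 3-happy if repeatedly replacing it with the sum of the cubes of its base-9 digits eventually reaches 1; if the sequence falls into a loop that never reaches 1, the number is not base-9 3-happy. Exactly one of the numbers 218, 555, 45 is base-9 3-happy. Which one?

45

218: 218 → 232 → 694 → 638 → 1198 → 470 → 476 → 980 → 540 → 432 → 152 → 856 → 128 → 134 → 638  — repeats 638 (not base-9 3-happy)
555: 555 → 775 → 127 → 127  — repeats 127 (not base-9 3-happy)
45: 45 → 125 → 577 → 345 → 99 → 9 → 1  — reaches 1 (base-9 3-happy)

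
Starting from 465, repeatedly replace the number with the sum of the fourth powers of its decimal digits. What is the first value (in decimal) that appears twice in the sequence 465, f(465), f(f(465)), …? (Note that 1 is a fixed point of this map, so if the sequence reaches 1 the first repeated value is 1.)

2178

465 → 4⁴ + 6⁴ + 5⁴ = 2177
2177 → 2⁴ + 1⁴ + 7⁴ + 7⁴ = 4819
4819 → 4⁴ + 8⁴ + 1⁴ + 9⁴ = 10914
10914 → 1⁴ + 0⁴ + 9⁴ + 1⁴ + 4⁴ = 6819
6819 → 6⁴ + 8⁴ + 1⁴ + 9⁴ = 11954
11954 → 1⁴ + 1⁴ + 9⁴ + 5⁴ + 4⁴ = 7444
7444 → 7⁴ + 4⁴ + 4⁴ + 4⁴ = 3169
3169 → 3⁴ + 1⁴ + 6⁴ + 9⁴ = 7939
7939 → 7⁴ + 9⁴ + 3⁴ + 9⁴ = 15604
15604 → 1⁴ + 5⁴ + 6⁴ + 0⁴ + 4⁴ = 2178
2178 → 2⁴ + 1⁴ + 7⁴ + 8⁴ = 6514
6514 → 6⁴ + 5⁴ + 1⁴ + 4⁴ = 2178  — 2178 already appeared earlier.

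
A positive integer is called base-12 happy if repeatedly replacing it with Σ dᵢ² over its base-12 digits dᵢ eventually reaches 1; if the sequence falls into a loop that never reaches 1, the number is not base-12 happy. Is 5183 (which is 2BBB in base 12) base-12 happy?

5183 = (2,11,11,11)_12 → 2² + 11² + 11² + 11² = 4 + 121 + 121 + 121 = 367
367 = (2,6,7)_12 → 2² + 6² + 7² = 4 + 36 + 49 = 89
89 = (7,5)_12 → 7² + 5² = 49 + 25 = 74
74 = (6,2)_12 → 6² + 2² = 36 + 4 = 40
40 = (3,4)_12 → 3² + 4² = 9 + 16 = 25
25 = (2,1)_12 → 2² + 1² = 4 + 1 = 5
5 = (5)_12 → 5² = 25  — 25 already seen; the sequence cycles without reaching 1.

not base-12 happy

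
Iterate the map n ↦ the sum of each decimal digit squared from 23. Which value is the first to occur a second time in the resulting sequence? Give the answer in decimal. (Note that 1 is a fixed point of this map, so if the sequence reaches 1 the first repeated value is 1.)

23 → 2² + 3² = 13
13 → 1² + 3² = 10
10 → 1² + 0² = 1  — reached the fixed point 1.
1 → 1, so 1 is the first repeated value.

1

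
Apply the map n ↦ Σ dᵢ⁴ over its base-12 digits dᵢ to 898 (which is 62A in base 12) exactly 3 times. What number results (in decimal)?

3538

898 = (6,2,10)_12 → 6⁴ + 2⁴ + 10⁴ = 1296 + 16 + 10000 = 11312
11312 = (6,6,6,8)_12 → 6⁴ + 6⁴ + 6⁴ + 8⁴ = 1296 + 1296 + 1296 + 4096 = 7984
7984 = (4,7,5,4)_12 → 4⁴ + 7⁴ + 5⁴ + 4⁴ = 256 + 2401 + 625 + 256 = 3538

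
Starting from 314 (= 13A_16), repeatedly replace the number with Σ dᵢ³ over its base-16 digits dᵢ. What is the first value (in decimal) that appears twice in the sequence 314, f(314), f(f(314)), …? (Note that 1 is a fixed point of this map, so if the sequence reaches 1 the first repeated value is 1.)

512

314 = (1,3,10)_16 → 1³ + 3³ + 10³ = 1028
1028 = (4,0,4)_16 → 4³ + 0³ + 4³ = 128
128 = (8,0)_16 → 8³ + 0³ = 512
512 = (2,0,0)_16 → 2³ + 0³ + 0³ = 8
8 = (8)_16 → 8³ = 512  — 512 already appeared earlier.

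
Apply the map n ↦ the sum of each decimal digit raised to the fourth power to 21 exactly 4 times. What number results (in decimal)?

21 → 17
17 → 2402
2402 → 288
288 → 8208

8208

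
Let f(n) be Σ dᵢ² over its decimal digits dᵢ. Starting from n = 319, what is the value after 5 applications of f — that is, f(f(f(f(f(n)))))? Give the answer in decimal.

1

319 → 3² + 1² + 9² = 91
91 → 9² + 1² = 82
82 → 8² + 2² = 68
68 → 6² + 8² = 100
100 → 1² + 0² + 0² = 1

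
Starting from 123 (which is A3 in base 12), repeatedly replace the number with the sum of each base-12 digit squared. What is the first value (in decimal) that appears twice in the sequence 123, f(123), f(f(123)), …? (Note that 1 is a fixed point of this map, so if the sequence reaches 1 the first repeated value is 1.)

123 = (10,3)_12 → 10² + 3² = 109
109 = (9,1)_12 → 9² + 1² = 82
82 = (6,10)_12 → 6² + 10² = 136
136 = (11,4)_12 → 11² + 4² = 137
137 = (11,5)_12 → 11² + 5² = 146
146 = (1,0,2)_12 → 1² + 0² + 2² = 5
5 = (5)_12 → 5² = 25
25 = (2,1)_12 → 2² + 1² = 5  — 5 already appeared earlier.

5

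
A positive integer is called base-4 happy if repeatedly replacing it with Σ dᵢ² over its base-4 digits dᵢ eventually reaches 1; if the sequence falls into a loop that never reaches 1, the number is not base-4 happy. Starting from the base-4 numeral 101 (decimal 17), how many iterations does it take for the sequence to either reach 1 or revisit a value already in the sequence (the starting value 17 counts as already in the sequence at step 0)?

3

17 = (1,0,1)_4 → 1² + 0² + 1² = 1 + 0 + 1 = 2
2 = (2)_4 → 2² = 4
4 = (1,0)_4 → 1² + 0² = 1 + 0 = 1  — reached 1.
That took 3 steps.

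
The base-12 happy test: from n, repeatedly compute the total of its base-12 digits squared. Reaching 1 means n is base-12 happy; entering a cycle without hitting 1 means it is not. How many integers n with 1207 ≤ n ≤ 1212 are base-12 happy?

1

1207: 1207 → 129 → 181 → 11 → 121 → 101 → 89 → 74 → 40 → 25 → 5 → 25  (repeats 25)
1208: 1208 → 144 → 1  (reaches 1)
1209: 1209 → 161 → 27 → 13 → 2 → 4 → 16 → 17 → 26 → 8 → 64 → 41 → 34 → 104 → 128 → 164 → 66 → 61 → 26  (repeats 26)
1210: 1210 → 180 → 10 → 100 → 80 → 100  (repeats 100)
1211: 1211 → 201 → 98 → 68 → 89 → 74 → 40 → 25 → 5 → 25  (repeats 25)
1212: 1212 → 89 → 74 → 40 → 25 → 5 → 25  (repeats 25)
base-12 happy: 1208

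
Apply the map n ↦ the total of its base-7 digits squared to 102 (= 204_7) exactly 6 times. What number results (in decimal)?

16

102 = (2,0,4)_7 → 2² + 0² + 4² = 4 + 0 + 16 = 20
20 = (2,6)_7 → 2² + 6² = 4 + 36 = 40
40 = (5,5)_7 → 5² + 5² = 25 + 25 = 50
50 = (1,0,1)_7 → 1² + 0² + 1² = 1 + 0 + 1 = 2
2 = (2)_7 → 2² = 4
4 = (4)_7 → 4² = 16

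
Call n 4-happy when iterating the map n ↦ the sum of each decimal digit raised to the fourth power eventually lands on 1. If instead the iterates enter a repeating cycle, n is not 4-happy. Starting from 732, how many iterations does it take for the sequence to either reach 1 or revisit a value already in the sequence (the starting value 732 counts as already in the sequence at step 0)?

732 → 7⁴ + 3⁴ + 2⁴ = 2498
2498 → 2⁴ + 4⁴ + 9⁴ + 8⁴ = 10929
10929 → 1⁴ + 0⁴ + 9⁴ + 2⁴ + 9⁴ = 13139
13139 → 1⁴ + 3⁴ + 1⁴ + 3⁴ + 9⁴ = 6725
6725 → 6⁴ + 7⁴ + 2⁴ + 5⁴ = 4338
4338 → 4⁴ + 3⁴ + 3⁴ + 8⁴ = 4514
4514 → 4⁴ + 5⁴ + 1⁴ + 4⁴ = 1138
1138 → 1⁴ + 1⁴ + 3⁴ + 8⁴ = 4179
4179 → 4⁴ + 1⁴ + 7⁴ + 9⁴ = 9219
9219 → 9⁴ + 2⁴ + 1⁴ + 9⁴ = 13139  — 13139 repeats.
That took 10 steps.

10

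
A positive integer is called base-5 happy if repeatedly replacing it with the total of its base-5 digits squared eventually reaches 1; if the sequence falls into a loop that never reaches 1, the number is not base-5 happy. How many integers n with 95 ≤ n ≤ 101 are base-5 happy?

95: 95 → 25 → 1  (reaches 1)
96: 96 → 26 → 2 → 4 → 16 → 10 → 4  (repeats 4)
97: 97 → 29 → 17 → 13 → 13  (repeats 13)
98: 98 → 34 → 18 → 18  (repeats 18)
99: 99 → 41 → 11 → 5 → 1  (reaches 1)
100: 100 → 16 → 10 → 4 → 16  (repeats 16)
101: 101 → 17 → 13 → 13  (repeats 13)
base-5 happy: 95, 99

2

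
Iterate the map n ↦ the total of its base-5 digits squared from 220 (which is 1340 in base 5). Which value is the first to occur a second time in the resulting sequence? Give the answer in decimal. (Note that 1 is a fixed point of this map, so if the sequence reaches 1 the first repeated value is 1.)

220 = (1,3,4,0)_5 → 26
26 = (1,0,1)_5 → 2
2 = (2)_5 → 4
4 = (4)_5 → 16
16 = (3,1)_5 → 10
10 = (2,0)_5 → 4  — 4 already appeared earlier.

4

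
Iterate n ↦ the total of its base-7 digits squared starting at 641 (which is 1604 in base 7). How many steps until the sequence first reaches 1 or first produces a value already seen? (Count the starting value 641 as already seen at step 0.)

641 = (1,6,0,4)_7 → 1² + 6² + 0² + 4² = 53
53 = (1,0,4)_7 → 1² + 0² + 4² = 17
17 = (2,3)_7 → 2² + 3² = 13
13 = (1,6)_7 → 1² + 6² = 37
37 = (5,2)_7 → 5² + 2² = 29
29 = (4,1)_7 → 4² + 1² = 17  — 17 repeats.
That took 6 steps.

6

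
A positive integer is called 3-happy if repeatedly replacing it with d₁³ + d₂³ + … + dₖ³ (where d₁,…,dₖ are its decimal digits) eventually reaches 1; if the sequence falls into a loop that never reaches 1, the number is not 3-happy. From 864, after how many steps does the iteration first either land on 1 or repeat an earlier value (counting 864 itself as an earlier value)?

864 → 8³ + 6³ + 4³ = 792
792 → 7³ + 9³ + 2³ = 1080
1080 → 1³ + 0³ + 8³ + 0³ = 513
513 → 5³ + 1³ + 3³ = 153
153 → 1³ + 5³ + 3³ = 153  — 153 repeats.
That took 5 steps.

5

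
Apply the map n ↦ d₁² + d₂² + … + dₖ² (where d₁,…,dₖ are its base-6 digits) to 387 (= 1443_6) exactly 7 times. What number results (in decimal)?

5

387 = (1,4,4,3)_6 → 1² + 4² + 4² + 3² = 42
42 = (1,1,0)_6 → 1² + 1² + 0² = 2
2 = (2)_6 → 2² = 4
4 = (4)_6 → 4² = 16
16 = (2,4)_6 → 2² + 4² = 20
20 = (3,2)_6 → 3² + 2² = 13
13 = (2,1)_6 → 2² + 1² = 5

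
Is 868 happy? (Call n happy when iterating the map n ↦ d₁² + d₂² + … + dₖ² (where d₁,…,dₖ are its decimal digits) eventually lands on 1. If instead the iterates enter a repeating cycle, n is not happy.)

868 → 8² + 6² + 8² = 164
164 → 1² + 6² + 4² = 53
53 → 5² + 3² = 34
34 → 3² + 4² = 25
25 → 2² + 5² = 29
29 → 2² + 9² = 85
85 → 8² + 5² = 89
89 → 8² + 9² = 145
145 → 1² + 4² + 5² = 42
42 → 4² + 2² = 20
20 → 2² + 0² = 4
4 → 4² = 16
16 → 1² + 6² = 37
37 → 3² + 7² = 58
58 → 5² + 8² = 89  — 89 already seen; the sequence cycles without reaching 1.

not happy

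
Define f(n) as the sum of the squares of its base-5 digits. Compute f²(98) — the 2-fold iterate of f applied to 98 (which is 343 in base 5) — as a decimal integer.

98 = (3,4,3)_5 → 3² + 4² + 3² = 9 + 16 + 9 = 34
34 = (1,1,4)_5 → 1² + 1² + 4² = 1 + 1 + 16 = 18

18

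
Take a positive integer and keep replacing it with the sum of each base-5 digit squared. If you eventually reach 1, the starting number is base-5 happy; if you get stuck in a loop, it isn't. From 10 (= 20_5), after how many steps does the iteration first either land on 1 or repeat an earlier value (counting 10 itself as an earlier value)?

10 = (2,0)_5 → 2² + 0² = 4 + 0 = 4
4 = (4)_5 → 4² = 16
16 = (3,1)_5 → 3² + 1² = 9 + 1 = 10  — 10 repeats.
That took 3 steps.

3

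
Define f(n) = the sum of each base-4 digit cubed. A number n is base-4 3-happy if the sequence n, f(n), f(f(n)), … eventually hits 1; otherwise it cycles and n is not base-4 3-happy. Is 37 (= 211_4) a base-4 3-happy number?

37 = (2,1,1)_4 → 10
10 = (2,2)_4 → 16
16 = (1,0,0)_4 → 1  — reached 1.

base-4 3-happy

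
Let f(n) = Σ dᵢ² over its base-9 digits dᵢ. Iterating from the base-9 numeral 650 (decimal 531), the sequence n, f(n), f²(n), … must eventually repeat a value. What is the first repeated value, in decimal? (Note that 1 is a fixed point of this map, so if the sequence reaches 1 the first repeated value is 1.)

65

531 = (6,5,0)_9 → 6² + 5² + 0² = 61
61 = (6,7)_9 → 6² + 7² = 85
85 = (1,0,4)_9 → 1² + 0² + 4² = 17
17 = (1,8)_9 → 1² + 8² = 65
65 = (7,2)_9 → 7² + 2² = 53
53 = (5,8)_9 → 5² + 8² = 89
89 = (1,0,8)_9 → 1² + 0² + 8² = 65  — 65 already appeared earlier.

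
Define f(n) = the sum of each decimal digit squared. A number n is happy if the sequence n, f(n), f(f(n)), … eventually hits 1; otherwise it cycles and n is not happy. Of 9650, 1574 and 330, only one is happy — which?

1574

9650: 9650 → 142 → 21 → 5 → 25 → 29 → 85 → 89 → 145 → 42 → 20 → 4 → 16 → 37 → 58 → 89  — repeats 89 (not happy)
1574: 1574 → 91 → 82 → 68 → 100 → 1  — reaches 1 (happy)
330: 330 → 18 → 65 → 61 → 37 → 58 → 89 → 145 → 42 → 20 → 4 → 16 → 37  — repeats 37 (not happy)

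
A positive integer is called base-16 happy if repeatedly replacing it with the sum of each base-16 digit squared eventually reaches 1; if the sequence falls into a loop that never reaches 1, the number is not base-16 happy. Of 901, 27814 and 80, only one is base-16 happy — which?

901

901: 901 → 98 → 40 → 68 → 32 → 4 → 16 → 1  — reaches 1 (base-16 happy)
27814: 27814 → 316 → 154 → 181 → 146 → 85 → 50 → 13 → 169 → 181  — repeats 181 (not base-16 happy)
80: 80 → 25 → 82 → 29 → 170 → 200 → 208 → 169 → 181 → 146 → 85 → 50 → 13 → 169  — repeats 169 (not base-16 happy)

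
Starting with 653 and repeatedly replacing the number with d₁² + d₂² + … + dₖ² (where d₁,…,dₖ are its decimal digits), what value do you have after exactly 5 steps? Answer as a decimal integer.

10

653 → 6² + 5² + 3² = 36 + 25 + 9 = 70
70 → 7² + 0² = 49 + 0 = 49
49 → 4² + 9² = 16 + 81 = 97
97 → 9² + 7² = 81 + 49 = 130
130 → 1² + 3² + 0² = 1 + 9 + 0 = 10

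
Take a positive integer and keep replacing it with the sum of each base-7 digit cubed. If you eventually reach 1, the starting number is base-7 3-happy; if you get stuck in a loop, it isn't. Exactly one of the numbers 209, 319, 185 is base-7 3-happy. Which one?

319

209: 209 → 281 → 251 → 341 → 557 → 137 → 197 → 65 → 17 → 35 → 125 → 251  — repeats 251 (not base-7 3-happy)
319: 319 → 307 → 433 → 343 → 1  — reaches 1 (base-7 3-happy)
185: 185 → 179 → 155 → 29 → 65 → 17 → 35 → 125 → 251 → 341 → 557 → 137 → 197 → 65  — repeats 65 (not base-7 3-happy)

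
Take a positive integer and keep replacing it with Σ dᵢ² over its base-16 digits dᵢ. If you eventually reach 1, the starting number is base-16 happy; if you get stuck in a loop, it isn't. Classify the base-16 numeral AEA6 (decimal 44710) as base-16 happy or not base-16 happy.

base-16 happy

44710 = (10,14,10,6)_16 → 10² + 14² + 10² + 6² = 100 + 196 + 100 + 36 = 432
432 = (1,11,0)_16 → 1² + 11² + 0² = 1 + 121 + 0 = 122
122 = (7,10)_16 → 7² + 10² = 49 + 100 = 149
149 = (9,5)_16 → 9² + 5² = 81 + 25 = 106
106 = (6,10)_16 → 6² + 10² = 36 + 100 = 136
136 = (8,8)_16 → 8² + 8² = 64 + 64 = 128
128 = (8,0)_16 → 8² + 0² = 64 + 0 = 64
64 = (4,0)_16 → 4² + 0² = 16 + 0 = 16
16 = (1,0)_16 → 1² + 0² = 1 + 0 = 1  — reached 1.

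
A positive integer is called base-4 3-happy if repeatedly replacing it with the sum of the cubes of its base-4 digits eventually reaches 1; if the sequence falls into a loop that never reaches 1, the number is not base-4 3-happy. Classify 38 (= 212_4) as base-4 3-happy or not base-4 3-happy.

not base-4 3-happy

38 = (2,1,2)_4 → 2³ + 1³ + 2³ = 17
17 = (1,0,1)_4 → 1³ + 0³ + 1³ = 2
2 = (2)_4 → 2³ = 8
8 = (2,0)_4 → 2³ + 0³ = 8  — 8 already seen; the sequence cycles without reaching 1.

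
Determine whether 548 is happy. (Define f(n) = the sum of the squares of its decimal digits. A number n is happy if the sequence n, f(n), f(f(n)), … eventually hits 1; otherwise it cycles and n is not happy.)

not happy

548 → 105
105 → 26
26 → 40
40 → 16
16 → 37
37 → 58
58 → 89
89 → 145
145 → 42
42 → 20
20 → 4
4 → 16  — 16 already seen; the sequence cycles without reaching 1.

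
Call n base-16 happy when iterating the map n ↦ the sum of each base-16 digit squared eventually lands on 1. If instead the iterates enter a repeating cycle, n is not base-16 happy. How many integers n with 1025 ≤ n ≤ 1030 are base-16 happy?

3

1025: 1025 → 17 → 2 → 4 → 16 → 1  (reaches 1)
1026: 1026 → 20 → 17 → 2 → 4 → 16 → 1  (reaches 1)
1027: 1027 → 25 → 82 → 29 → 170 → 200 → 208 → 169 → 181 → 146 → 85 → 50 → 13 → 169  (repeats 169)
1028: 1028 → 32 → 4 → 16 → 1  (reaches 1)
1029: 1029 → 41 → 85 → 50 → 13 → 169 → 181 → 146 → 85  (repeats 85)
1030: 1030 → 52 → 25 → 82 → 29 → 170 → 200 → 208 → 169 → 181 → 146 → 85 → 50 → 13 → 169  (repeats 169)
base-16 happy: 1025, 1026, 1028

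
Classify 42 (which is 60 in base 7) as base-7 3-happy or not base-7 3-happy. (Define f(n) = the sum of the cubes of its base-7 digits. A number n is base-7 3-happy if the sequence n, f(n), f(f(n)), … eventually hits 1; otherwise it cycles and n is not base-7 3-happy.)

42 = (6,0)_7 → 6³ + 0³ = 216
216 = (4,2,6)_7 → 4³ + 2³ + 6³ = 288
288 = (5,6,1)_7 → 5³ + 6³ + 1³ = 342
342 = (6,6,6)_7 → 6³ + 6³ + 6³ = 648
648 = (1,6,1,4)_7 → 1³ + 6³ + 1³ + 4³ = 282
282 = (5,5,2)_7 → 5³ + 5³ + 2³ = 258
258 = (5,1,6)_7 → 5³ + 1³ + 6³ = 342  — 342 already seen; the sequence cycles without reaching 1.

not base-7 3-happy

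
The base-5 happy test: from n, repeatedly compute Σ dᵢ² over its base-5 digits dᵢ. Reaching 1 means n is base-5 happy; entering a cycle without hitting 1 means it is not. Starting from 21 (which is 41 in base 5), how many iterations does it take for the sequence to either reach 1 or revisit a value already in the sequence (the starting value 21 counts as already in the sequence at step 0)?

21 = (4,1)_5 → 4² + 1² = 16 + 1 = 17
17 = (3,2)_5 → 3² + 2² = 9 + 4 = 13
13 = (2,3)_5 → 2² + 3² = 4 + 9 = 13  — 13 repeats.
That took 3 steps.

3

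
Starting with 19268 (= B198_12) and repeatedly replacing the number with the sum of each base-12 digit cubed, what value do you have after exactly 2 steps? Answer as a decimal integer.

1251

19268 = (11,1,9,8)_12 → 11³ + 1³ + 9³ + 8³ = 2573
2573 = (1,5,10,5)_12 → 1³ + 5³ + 10³ + 5³ = 1251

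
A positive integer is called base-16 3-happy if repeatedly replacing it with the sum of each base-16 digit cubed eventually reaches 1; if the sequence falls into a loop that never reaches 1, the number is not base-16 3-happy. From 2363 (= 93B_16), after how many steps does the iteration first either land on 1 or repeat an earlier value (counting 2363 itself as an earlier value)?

6

2363 = (9,3,11)_16 → 9³ + 3³ + 11³ = 2087
2087 = (8,2,7)_16 → 8³ + 2³ + 7³ = 863
863 = (3,5,15)_16 → 3³ + 5³ + 15³ = 3527
3527 = (13,12,7)_16 → 13³ + 12³ + 7³ = 4268
4268 = (1,0,10,12)_16 → 1³ + 0³ + 10³ + 12³ = 2729
2729 = (10,10,9)_16 → 10³ + 10³ + 9³ = 2729  — 2729 repeats.
That took 6 steps.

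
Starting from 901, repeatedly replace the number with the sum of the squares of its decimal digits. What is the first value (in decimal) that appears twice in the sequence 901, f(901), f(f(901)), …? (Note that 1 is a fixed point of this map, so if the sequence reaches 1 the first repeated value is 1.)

901 → 9² + 0² + 1² = 81 + 0 + 1 = 82
82 → 8² + 2² = 64 + 4 = 68
68 → 6² + 8² = 36 + 64 = 100
100 → 1² + 0² + 0² = 1 + 0 + 0 = 1  — reached the fixed point 1.
1 → 1, so 1 is the first repeated value.

1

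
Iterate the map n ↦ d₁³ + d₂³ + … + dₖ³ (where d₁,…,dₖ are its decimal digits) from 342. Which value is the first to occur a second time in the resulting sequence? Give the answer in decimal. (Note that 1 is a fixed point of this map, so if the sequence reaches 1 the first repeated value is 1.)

153

342 → 3³ + 4³ + 2³ = 99
99 → 9³ + 9³ = 1458
1458 → 1³ + 4³ + 5³ + 8³ = 702
702 → 7³ + 0³ + 2³ = 351
351 → 3³ + 5³ + 1³ = 153
153 → 1³ + 5³ + 3³ = 153  — 153 already appeared earlier.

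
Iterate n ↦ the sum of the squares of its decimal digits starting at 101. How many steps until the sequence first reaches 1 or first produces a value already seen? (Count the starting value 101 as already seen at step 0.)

101 → 1² + 0² + 1² = 2
2 → 2² = 4
4 → 4² = 16
16 → 1² + 6² = 37
37 → 3² + 7² = 58
58 → 5² + 8² = 89
89 → 8² + 9² = 145
145 → 1² + 4² + 5² = 42
42 → 4² + 2² = 20
20 → 2² + 0² = 4  — 4 repeats.
That took 10 steps.

10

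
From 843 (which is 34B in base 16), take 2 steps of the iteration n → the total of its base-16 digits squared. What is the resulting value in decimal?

843 = (3,4,11)_16 → 3² + 4² + 11² = 146
146 = (9,2)_16 → 9² + 2² = 85

85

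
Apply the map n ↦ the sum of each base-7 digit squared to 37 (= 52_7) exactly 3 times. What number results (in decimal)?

37 = (5,2)_7 → 5² + 2² = 29
29 = (4,1)_7 → 4² + 1² = 17
17 = (2,3)_7 → 2² + 3² = 13

13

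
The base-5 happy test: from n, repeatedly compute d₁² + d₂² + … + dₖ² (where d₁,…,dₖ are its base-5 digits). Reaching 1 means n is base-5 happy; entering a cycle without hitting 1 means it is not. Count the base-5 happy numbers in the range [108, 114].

1

108: 108 → 26 → 2 → 4 → 16 → 10 → 4  — not base-5 happy
109: 109 → 33 → 11 → 5 → 1  — base-5 happy
110: 110 → 20 → 16 → 10 → 4 → 16  — not base-5 happy
111: 111 → 21 → 17 → 13 → 13  — not base-5 happy
112: 112 → 24 → 32 → 6 → 2 → 4 → 16 → 10 → 4  — not base-5 happy
113: 113 → 29 → 17 → 13 → 13  — not base-5 happy
114: 114 → 36 → 6 → 2 → 4 → 16 → 10 → 4  — not base-5 happy
base-5 happy: 109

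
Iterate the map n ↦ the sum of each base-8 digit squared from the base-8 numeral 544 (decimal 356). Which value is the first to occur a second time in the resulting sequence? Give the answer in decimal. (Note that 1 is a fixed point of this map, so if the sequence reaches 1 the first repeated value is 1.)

356 = (5,4,4)_8 → 5² + 4² + 4² = 25 + 16 + 16 = 57
57 = (7,1)_8 → 7² + 1² = 49 + 1 = 50
50 = (6,2)_8 → 6² + 2² = 36 + 4 = 40
40 = (5,0)_8 → 5² + 0² = 25 + 0 = 25
25 = (3,1)_8 → 3² + 1² = 9 + 1 = 10
10 = (1,2)_8 → 1² + 2² = 1 + 4 = 5
5 = (5)_8 → 5² = 25  — 25 already appeared earlier.

25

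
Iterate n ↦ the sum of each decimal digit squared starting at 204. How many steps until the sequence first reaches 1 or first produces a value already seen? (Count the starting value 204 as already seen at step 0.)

9

204 → 2² + 0² + 4² = 4 + 0 + 16 = 20
20 → 2² + 0² = 4 + 0 = 4
4 → 4² = 16
16 → 1² + 6² = 1 + 36 = 37
37 → 3² + 7² = 9 + 49 = 58
58 → 5² + 8² = 25 + 64 = 89
89 → 8² + 9² = 64 + 81 = 145
145 → 1² + 4² + 5² = 1 + 16 + 25 = 42
42 → 4² + 2² = 16 + 4 = 20  — 20 repeats.
That took 9 steps.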